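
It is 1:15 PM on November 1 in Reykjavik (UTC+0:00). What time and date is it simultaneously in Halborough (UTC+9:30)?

Reykjavik is UTC+0 so that is 1:15 PM UTC.
Halborough is UTC+9:30: 1:15 PM + 9:30 = 10:45 PM on Nov 1.

10:45 PM on November 1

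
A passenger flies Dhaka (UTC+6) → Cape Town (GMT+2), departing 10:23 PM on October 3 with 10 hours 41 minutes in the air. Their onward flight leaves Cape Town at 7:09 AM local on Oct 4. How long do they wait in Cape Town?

Convert departure to UTC: 10:23 PM − 6:00 = 4:23 PM UTC on Oct 3.
Add 10 hours 41 minutes flight time → 3:04 AM UTC (Oct 4).
Cape Town is UTC+2:00, so local arrival = 3:04 AM + 2:00 = 5:04 AM on Oct 4.
Layover = 7:09 AM − 5:04 AM = 2 hours 5 minutes.

2 hours 5 minutes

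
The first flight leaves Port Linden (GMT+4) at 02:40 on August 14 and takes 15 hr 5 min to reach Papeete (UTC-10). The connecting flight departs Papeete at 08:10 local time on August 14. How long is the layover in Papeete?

4 hours 25 minutes

Convert departure to UTC: 02:40 − 4:00 = 22:40 UTC on Aug 13.
Add 15 hours 5 minutes flight time → 13:45 UTC (Aug 14).
Papeete is UTC−10:00, so local arrival = 13:45 − 10:00 = 03:45 on Aug 14.
Layover = 08:10 − 03:45 = 4 hours 25 minutes.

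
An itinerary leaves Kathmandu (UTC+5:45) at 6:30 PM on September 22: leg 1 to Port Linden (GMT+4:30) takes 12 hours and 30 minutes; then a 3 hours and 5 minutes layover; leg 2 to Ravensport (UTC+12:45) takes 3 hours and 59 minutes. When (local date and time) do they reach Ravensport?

9:04 PM on Sep 23

Convert departure to UTC: 6:30 PM − 5:45 = 12:45 PM UTC on Sep 22.
Add 12 hours and 30 minutes leg 1 → 1:15 AM UTC (Sep 23).
Add 3 hours and 5 minutes layover in Port Linden → 4:20 AM UTC.
Add 3 hours and 59 minutes leg 2 → 8:19 AM UTC.
Ravensport is UTC+12:45, so local arrival = 8:19 AM + 12:45 = 9:04 PM on Sep 23.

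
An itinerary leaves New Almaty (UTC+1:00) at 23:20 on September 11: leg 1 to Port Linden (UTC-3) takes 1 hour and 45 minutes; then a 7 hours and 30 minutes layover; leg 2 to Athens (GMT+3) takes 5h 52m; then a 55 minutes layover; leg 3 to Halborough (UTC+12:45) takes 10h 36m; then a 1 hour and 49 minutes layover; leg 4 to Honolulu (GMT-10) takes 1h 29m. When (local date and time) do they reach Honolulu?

Convert departure to UTC: 23:20 − 1:00 = 22:20 UTC on Sep 11.
Add 1 hour 45 minutes leg 1 → 00:05 UTC (Sep 12).
Add 7 hours 30 minutes layover in Port Linden → 07:35 UTC.
Add 5 hours and 52 minutes leg 2 → 13:27 UTC.
Add 55 minutes layover in Athens → 14:22 UTC.
Add 10 hours 36 minutes leg 3 → 00:58 UTC (Sep 13).
Add 1 hour and 49 minutes layover in Halborough → 02:47 UTC.
Add 1 hour 29 minutes leg 4 → 04:16 UTC.
Honolulu is UTC−10:00, so local arrival = 04:16 − 10:00 = 18:16 on Sep 12.

18:16 on September 12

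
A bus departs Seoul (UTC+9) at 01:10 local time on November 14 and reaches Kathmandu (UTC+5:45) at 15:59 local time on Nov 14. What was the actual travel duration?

Departure in UTC: 01:10 − 9:00 = 16:10 on Nov 13.
Arrival in UTC: 15:59 − 5:45 = 10:14 on Nov 14.
Elapsed = 10:14 − 16:10 (+1 day) = 18 hours 4 minutes.

18 hours 4 minutes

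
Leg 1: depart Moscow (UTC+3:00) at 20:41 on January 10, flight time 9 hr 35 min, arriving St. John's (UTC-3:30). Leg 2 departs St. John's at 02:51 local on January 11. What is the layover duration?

3 hours 5 minutes

Convert departure to UTC: 20:41 − 3:00 = 17:41 UTC on Jan 10.
Add 9 hours 35 minutes flight time → 03:16 UTC (Jan 11).
St. John's is UTC−3:30, so local arrival = 03:16 − 3:30 = 23:46 on Jan 10.
Layover = 02:51 − 23:46 (+1 day) = 3 hours 5 minutes.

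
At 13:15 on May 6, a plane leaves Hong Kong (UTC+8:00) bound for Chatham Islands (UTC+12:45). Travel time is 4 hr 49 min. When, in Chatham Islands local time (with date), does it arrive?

Chatham Islands is 4:45 ahead of Hong Kong.
After 4 hours and 49 minutes it is 18:04 in Hong Kong.
Shift by the zone difference: 18:04 + 4:45 = 22:49 on May 6 in Chatham Islands.

22:49 on May 6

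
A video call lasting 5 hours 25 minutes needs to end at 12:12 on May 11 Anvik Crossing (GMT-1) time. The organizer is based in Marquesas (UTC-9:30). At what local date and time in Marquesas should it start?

Target end time in UTC: 12:12 + 1:00 = 13:12 on May 11.
Subtract 5 hours and 25 minutes → start 07:47 UTC on May 11.
Marquesas is UTC−9:30: 07:47 − 9:30 = 22:17 on May 10.

22:17 on May 10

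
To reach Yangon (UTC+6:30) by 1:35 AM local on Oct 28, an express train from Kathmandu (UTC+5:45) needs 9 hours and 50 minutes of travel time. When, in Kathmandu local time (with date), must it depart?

Target arrival in UTC: 1:35 AM − 6:30 = 7:05 PM on Oct 27.
Subtract 9 hours and 50 minutes → departure 9:15 AM UTC on Oct 27.
Kathmandu is UTC+5:45: 9:15 AM + 5:45 = 3:00 PM on Oct 27.

3:00 PM on October 27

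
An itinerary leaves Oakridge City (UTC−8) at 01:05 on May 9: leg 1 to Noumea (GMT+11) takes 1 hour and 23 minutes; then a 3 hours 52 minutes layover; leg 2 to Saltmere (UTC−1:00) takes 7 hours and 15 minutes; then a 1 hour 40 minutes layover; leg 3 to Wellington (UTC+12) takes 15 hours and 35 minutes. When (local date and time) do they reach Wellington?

02:50 on May 11

Convert departure to UTC: 01:05 + 8:00 = 09:05 UTC on May 9.
Add 1 hour 23 minutes leg 1 → 10:28 UTC.
Add 3 hours and 52 minutes layover in Noumea → 14:20 UTC.
Add 7 hours and 15 minutes leg 2 → 21:35 UTC.
Add 1 hour and 40 minutes layover in Saltmere → 23:15 UTC.
Add 15 hours and 35 minutes leg 3 → 14:50 UTC (May 10).
Wellington is UTC+12:00, so local arrival = 14:50 + 12:00 = 02:50 on May 11.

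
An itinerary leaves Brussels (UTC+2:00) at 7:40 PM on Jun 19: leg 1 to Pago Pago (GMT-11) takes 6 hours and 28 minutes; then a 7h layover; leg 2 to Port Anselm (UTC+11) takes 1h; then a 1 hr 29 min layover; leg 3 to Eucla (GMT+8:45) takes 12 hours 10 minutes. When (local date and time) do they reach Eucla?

Convert departure to UTC: 7:40 PM − 2:00 = 5:40 PM UTC on Jun 19.
Add 6 hours and 28 minutes leg 1 → 12:08 AM UTC (Jun 20).
Add 7 hours layover in Pago Pago → 7:08 AM UTC.
Add 1 hour leg 2 → 8:08 AM UTC.
Add 1 hour and 29 minutes layover in Port Anselm → 9:37 AM UTC.
Add 12 hours 10 minutes leg 3 → 9:47 PM UTC.
Eucla is UTC+8:45, so local arrival = 9:47 PM + 8:45 = 6:32 AM on Jun 21.

6:32 AM on Jun 21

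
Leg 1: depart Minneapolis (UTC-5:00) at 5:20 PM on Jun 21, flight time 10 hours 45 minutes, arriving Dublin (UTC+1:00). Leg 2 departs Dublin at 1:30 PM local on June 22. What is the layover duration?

Convert departure to UTC: 5:20 PM + 5:00 = 10:20 PM UTC on Jun 21.
Add 10 hours and 45 minutes flight time → 9:05 AM UTC (Jun 22).
Dublin is UTC+1:00, so local arrival = 9:05 AM + 1:00 = 10:05 AM on Jun 22.
Layover = 1:30 PM − 10:05 AM = 3 hours 25 minutes.

3 hours 25 minutes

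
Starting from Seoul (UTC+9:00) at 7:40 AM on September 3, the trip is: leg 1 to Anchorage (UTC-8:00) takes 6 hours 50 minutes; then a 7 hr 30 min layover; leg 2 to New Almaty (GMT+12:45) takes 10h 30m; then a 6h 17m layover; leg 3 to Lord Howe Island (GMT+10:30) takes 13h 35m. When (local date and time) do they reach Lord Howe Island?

5:52 AM on September 5

Convert departure to UTC: 7:40 AM − 9:00 = 10:40 PM UTC on Sep 2.
Add 6 hours 50 minutes leg 1 → 5:30 AM UTC (Sep 3).
Add 7 hours and 30 minutes layover in Anchorage → 1:00 PM UTC.
Add 10 hours 30 minutes leg 2 → 11:30 PM UTC.
Add 6 hours 17 minutes layover in New Almaty → 5:47 AM UTC (Sep 4).
Add 13 hours 35 minutes leg 3 → 7:22 PM UTC.
Lord Howe Island is UTC+10:30, so local arrival = 7:22 PM + 10:30 = 5:52 AM on Sep 5.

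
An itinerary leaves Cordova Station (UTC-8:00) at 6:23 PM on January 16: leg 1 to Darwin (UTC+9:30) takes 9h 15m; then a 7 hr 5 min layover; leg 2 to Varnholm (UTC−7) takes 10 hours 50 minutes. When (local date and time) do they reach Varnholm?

Convert departure to UTC: 6:23 PM + 8:00 = 2:23 AM UTC on Jan 17.
Add 9 hours and 15 minutes leg 1 → 11:38 AM UTC.
Add 7 hours 5 minutes layover in Darwin → 6:43 PM UTC.
Add 10 hours and 50 minutes leg 2 → 5:33 AM UTC (Jan 18).
Varnholm is UTC−7:00, so local arrival = 5:33 AM − 7:00 = 10:33 PM on Jan 17.

10:33 PM on Jan 17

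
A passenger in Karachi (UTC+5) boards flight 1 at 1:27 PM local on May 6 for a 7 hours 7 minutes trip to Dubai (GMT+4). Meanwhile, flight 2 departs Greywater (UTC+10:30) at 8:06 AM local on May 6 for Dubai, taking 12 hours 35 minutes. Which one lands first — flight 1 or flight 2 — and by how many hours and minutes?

Flight 1 in UTC: 1:27 PM − 5:00 = 8:27 AM on May 6.
+7 hours and 7 minutes → arrive 3:34 PM UTC on May 6.
Flight 2 in UTC: 8:06 AM − 10:30 = 9:36 PM on May 5.
+12 hours and 35 minutes → arrive 10:11 AM UTC on May 6.
Flight 2 lands earlier by 5 hours 23 minutes.

the second, by 5 hours 23 minutes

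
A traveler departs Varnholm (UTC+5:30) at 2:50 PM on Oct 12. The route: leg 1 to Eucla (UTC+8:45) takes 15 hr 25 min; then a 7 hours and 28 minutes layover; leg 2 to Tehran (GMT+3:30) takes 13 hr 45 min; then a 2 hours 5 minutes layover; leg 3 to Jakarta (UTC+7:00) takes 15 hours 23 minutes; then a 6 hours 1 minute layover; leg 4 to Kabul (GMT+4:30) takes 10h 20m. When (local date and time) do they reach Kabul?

12:17 PM on October 15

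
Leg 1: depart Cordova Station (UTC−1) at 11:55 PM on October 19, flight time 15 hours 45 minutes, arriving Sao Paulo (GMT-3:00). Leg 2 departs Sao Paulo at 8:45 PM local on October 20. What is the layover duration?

7 hours 5 minutes

Convert departure to UTC: 11:55 PM + 1:00 = 12:55 AM UTC on Oct 20.
Add 15 hours and 45 minutes flight time → 4:40 PM UTC.
Sao Paulo is UTC−3:00, so local arrival = 4:40 PM − 3:00 = 1:40 PM on Oct 20.
Layover = 8:45 PM − 1:40 PM = 7 hours 5 minutes.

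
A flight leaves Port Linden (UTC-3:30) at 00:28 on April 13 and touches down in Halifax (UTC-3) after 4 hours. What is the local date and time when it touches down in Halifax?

04:58 on Apr 13

Halifax is 0:30 ahead of Port Linden.
After 4 hours it is 04:28 in Port Linden.
Shift by the zone difference: 04:28 + 0:30 = 04:58 on Apr 13 in Halifax.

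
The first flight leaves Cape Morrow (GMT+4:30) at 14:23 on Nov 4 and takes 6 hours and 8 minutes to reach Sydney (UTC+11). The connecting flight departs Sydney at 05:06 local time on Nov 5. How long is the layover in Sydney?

2 hours 5 minutes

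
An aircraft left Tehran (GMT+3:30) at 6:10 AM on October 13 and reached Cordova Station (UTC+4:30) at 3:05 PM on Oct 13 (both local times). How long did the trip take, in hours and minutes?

7 hours 55 minutes

Departure in UTC: 6:10 AM − 3:30 = 2:40 AM on Oct 13.
Arrival in UTC: 3:05 PM − 4:30 = 10:35 AM on Oct 13.
Elapsed = 10:35 AM − 2:40 AM = 7 hours 55 minutes.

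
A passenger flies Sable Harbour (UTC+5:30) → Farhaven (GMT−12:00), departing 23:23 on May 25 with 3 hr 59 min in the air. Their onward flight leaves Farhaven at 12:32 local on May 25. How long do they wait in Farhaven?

Convert departure to UTC: 23:23 − 5:30 = 17:53 UTC on May 25.
Add 3 hours 59 minutes flight time → 21:52 UTC.
Farhaven is UTC−12:00, so local arrival = 21:52 − 12:00 = 09:52 on May 25.
Layover = 12:32 − 09:52 = 2 hours 40 minutes.

2 hours 40 minutes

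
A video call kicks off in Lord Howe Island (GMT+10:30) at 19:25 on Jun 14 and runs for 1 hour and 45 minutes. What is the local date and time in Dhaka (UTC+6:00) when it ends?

16:40 on Jun 14

Dhaka is 4:30 behind Lord Howe Island.
After 1 hour 45 minutes it is 21:10 in Lord Howe Island.
Shift by the zone difference: 21:10 − 4:30 = 16:40 on Jun 14 in Dhaka.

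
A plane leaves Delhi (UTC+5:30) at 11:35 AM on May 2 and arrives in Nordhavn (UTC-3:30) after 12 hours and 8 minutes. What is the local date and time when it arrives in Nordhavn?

2:43 PM on May 2

Convert departure to UTC: 11:35 AM − 5:30 = 6:05 AM UTC on May 2.
Add 12 hours 8 minutes travel time → 6:13 PM UTC.
Nordhavn is UTC−3:30, so local arrival = 6:13 PM − 3:30 = 2:43 PM on May 2.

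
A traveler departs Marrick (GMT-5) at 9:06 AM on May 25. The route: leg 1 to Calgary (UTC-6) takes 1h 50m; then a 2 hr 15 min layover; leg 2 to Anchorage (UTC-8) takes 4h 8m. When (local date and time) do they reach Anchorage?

Convert departure to UTC: 9:06 AM + 5:00 = 2:06 PM UTC on May 25.
Add 1 hour 50 minutes leg 1 → 3:56 PM UTC.
Add 2 hours and 15 minutes layover in Calgary → 6:11 PM UTC.
Add 4 hours 8 minutes leg 2 → 10:19 PM UTC.
Anchorage is UTC−8:00, so local arrival = 10:19 PM − 8:00 = 2:19 PM on May 25.

2:19 PM on May 25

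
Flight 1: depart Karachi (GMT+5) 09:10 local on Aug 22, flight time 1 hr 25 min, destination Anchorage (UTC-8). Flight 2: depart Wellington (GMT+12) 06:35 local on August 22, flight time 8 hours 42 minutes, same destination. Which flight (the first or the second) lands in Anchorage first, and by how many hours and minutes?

the second, by 2 hours 18 minutes

Flight 1 in UTC: 09:10 − 5:00 = 04:10 on Aug 22.
+1 hour and 25 minutes → arrive 05:35 UTC on Aug 22.
Flight 2 in UTC: 06:35 − 12:00 = 18:35 on Aug 21.
+8 hours and 42 minutes → arrive 03:17 UTC on Aug 22.
Flight 2 lands earlier by 2 hours 18 minutes.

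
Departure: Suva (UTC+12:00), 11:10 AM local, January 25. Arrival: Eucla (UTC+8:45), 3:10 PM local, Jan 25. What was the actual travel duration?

7 hours 15 minutes

Departure in UTC: 11:10 AM − 12:00 = 11:10 PM on Jan 24.
Arrival in UTC: 3:10 PM − 8:45 = 6:25 AM on Jan 25.
Elapsed = 6:25 AM − 11:10 PM (+1 day) = 7 hours 15 minutes.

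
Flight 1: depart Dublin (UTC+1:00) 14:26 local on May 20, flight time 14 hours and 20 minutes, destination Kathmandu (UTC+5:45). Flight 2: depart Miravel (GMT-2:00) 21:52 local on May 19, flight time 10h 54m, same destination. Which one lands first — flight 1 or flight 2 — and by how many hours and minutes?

Flight 1 in UTC: 14:26 − 1:00 = 13:26 on May 20.
+14 hours and 20 minutes → arrive 03:46 UTC on May 21.
Flight 2 in UTC: 21:52 + 2:00 = 23:52 on May 19.
+10 hours and 54 minutes → arrive 10:46 UTC on May 20.
Flight 2 lands earlier by 17 hours.

the second, by 17 hours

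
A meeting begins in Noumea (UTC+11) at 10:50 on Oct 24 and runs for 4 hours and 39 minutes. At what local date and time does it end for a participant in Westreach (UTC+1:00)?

Westreach is 10:00 behind Noumea.
After 4 hours 39 minutes it is 15:29 in Noumea.
Shift by the zone difference: 15:29 − 10:00 = 05:29 on Oct 24 in Westreach.

05:29 on October 24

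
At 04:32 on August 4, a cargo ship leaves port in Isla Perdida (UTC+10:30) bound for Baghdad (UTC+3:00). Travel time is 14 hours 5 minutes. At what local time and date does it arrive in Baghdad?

11:07 on August 4

Convert departure to UTC: 04:32 − 10:30 = 18:02 UTC on Aug 3.
Add 14 hours and 5 minutes travel time → 08:07 UTC (Aug 4).
Baghdad is UTC+3:00, so local arrival = 08:07 + 3:00 = 11:07 on Aug 4.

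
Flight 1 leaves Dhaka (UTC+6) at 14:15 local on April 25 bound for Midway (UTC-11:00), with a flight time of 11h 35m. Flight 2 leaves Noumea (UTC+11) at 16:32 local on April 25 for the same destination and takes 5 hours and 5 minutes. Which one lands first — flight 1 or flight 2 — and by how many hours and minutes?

the second, by 9 hours 13 minutes

Flight 1 in UTC: 14:15 − 6:00 = 08:15 on Apr 25.
+11 hours 35 minutes → arrive 19:50 UTC on Apr 25.
Flight 2 in UTC: 16:32 − 11:00 = 05:32 on Apr 25.
+5 hours and 5 minutes → arrive 10:37 UTC on Apr 25.
Flight 2 lands earlier by 9 hours 13 minutes.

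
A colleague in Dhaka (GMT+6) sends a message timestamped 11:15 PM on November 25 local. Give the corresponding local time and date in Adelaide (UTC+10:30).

3:45 AM on November 26

Adelaide is 4:30 ahead of Dhaka.
Shift by the zone difference: 11:15 PM + 4:30 = 3:45 AM on Nov 26 in Adelaide.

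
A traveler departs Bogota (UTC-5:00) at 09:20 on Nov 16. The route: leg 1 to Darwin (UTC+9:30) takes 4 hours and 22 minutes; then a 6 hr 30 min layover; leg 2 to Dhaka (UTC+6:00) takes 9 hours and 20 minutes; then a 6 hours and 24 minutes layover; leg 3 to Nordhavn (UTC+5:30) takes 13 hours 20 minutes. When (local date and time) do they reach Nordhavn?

Convert departure to UTC: 09:20 + 5:00 = 14:20 UTC on Nov 16.
Add 4 hours 22 minutes leg 1 → 18:42 UTC.
Add 6 hours 30 minutes layover in Darwin → 01:12 UTC (Nov 17).
Add 9 hours and 20 minutes leg 2 → 10:32 UTC.
Add 6 hours 24 minutes layover in Dhaka → 16:56 UTC.
Add 13 hours and 20 minutes leg 3 → 06:16 UTC (Nov 18).
Nordhavn is UTC+5:30, so local arrival = 06:16 + 5:30 = 11:46 on Nov 18.

11:46 on Nov 18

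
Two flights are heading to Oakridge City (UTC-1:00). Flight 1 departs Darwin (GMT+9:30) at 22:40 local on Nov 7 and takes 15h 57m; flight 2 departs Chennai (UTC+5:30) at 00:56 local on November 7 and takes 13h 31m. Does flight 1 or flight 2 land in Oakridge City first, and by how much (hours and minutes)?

Flight 1 in UTC: 22:40 − 9:30 = 13:10 on Nov 7.
+15 hours 57 minutes → arrive 05:07 UTC on Nov 8.
Flight 2 in UTC: 00:56 − 5:30 = 19:26 on Nov 6.
+13 hours 31 minutes → arrive 08:57 UTC on Nov 7.
Flight 2 lands earlier by 20 hours 10 minutes.

the second, by 20 hours 10 minutes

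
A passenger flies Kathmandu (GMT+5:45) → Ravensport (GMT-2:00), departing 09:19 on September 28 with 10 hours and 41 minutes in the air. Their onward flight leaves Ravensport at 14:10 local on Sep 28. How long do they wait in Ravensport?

1 hour 55 minutes

Convert departure to UTC: 09:19 − 5:45 = 03:34 UTC on Sep 28.
Add 10 hours and 41 minutes flight time → 14:15 UTC.
Ravensport is UTC−2:00, so local arrival = 14:15 − 2:00 = 12:15 on Sep 28.
Layover = 14:10 − 12:15 = 1 hour 55 minutes.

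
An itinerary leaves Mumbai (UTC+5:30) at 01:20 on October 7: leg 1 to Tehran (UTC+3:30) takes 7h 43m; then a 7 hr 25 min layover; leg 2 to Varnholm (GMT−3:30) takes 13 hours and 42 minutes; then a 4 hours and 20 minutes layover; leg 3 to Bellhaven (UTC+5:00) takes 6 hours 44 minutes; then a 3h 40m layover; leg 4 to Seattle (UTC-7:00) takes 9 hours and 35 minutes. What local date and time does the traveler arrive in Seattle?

17:59 on October 8

Convert departure to UTC: 01:20 − 5:30 = 19:50 UTC on Oct 6.
Add 7 hours 43 minutes leg 1 → 03:33 UTC (Oct 7).
Add 7 hours 25 minutes layover in Tehran → 10:58 UTC.
Add 13 hours and 42 minutes leg 2 → 00:40 UTC (Oct 8).
Add 4 hours and 20 minutes layover in Varnholm → 05:00 UTC.
Add 6 hours and 44 minutes leg 3 → 11:44 UTC.
Add 3 hours 40 minutes layover in Bellhaven → 15:24 UTC.
Add 9 hours 35 minutes leg 4 → 00:59 UTC (Oct 9).
Seattle is UTC−7:00, so local arrival = 00:59 − 7:00 = 17:59 on Oct 8.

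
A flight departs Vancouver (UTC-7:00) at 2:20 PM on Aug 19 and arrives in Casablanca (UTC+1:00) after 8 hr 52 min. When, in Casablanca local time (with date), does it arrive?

7:12 AM on Aug 20

Convert departure to UTC: 2:20 PM + 7:00 = 9:20 PM UTC on Aug 19.
Add 8 hours 52 minutes travel time → 6:12 AM UTC (Aug 20).
Casablanca is UTC+1:00, so local arrival = 6:12 AM + 1:00 = 7:12 AM on Aug 20.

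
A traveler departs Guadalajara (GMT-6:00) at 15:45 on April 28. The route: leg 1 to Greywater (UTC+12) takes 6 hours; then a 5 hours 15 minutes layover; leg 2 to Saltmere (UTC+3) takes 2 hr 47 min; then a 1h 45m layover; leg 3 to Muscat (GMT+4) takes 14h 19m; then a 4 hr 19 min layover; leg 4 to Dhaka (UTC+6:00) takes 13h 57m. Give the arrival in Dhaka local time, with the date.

04:07 on May 1

Convert departure to UTC: 15:45 + 6:00 = 21:45 UTC on Apr 28.
Add 6 hours leg 1 → 03:45 UTC (Apr 29).
Add 5 hours 15 minutes layover in Greywater → 09:00 UTC.
Add 2 hours and 47 minutes leg 2 → 11:47 UTC.
Add 1 hour 45 minutes layover in Saltmere → 13:32 UTC.
Add 14 hours and 19 minutes leg 3 → 03:51 UTC (Apr 30).
Add 4 hours and 19 minutes layover in Muscat → 08:10 UTC.
Add 13 hours and 57 minutes leg 4 → 22:07 UTC.
Dhaka is UTC+6:00, so local arrival = 22:07 + 6:00 = 04:07 on May 1.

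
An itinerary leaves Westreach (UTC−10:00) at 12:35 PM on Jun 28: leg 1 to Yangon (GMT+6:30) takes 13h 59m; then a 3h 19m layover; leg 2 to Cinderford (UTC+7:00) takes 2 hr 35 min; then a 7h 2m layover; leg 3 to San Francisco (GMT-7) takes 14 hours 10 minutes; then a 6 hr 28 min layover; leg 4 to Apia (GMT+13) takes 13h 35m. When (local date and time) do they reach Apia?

Convert departure to UTC: 12:35 PM + 10:00 = 10:35 PM UTC on Jun 28.
Add 13 hours and 59 minutes leg 1 → 12:34 PM UTC (Jun 29).
Add 3 hours and 19 minutes layover in Yangon → 3:53 PM UTC.
Add 2 hours and 35 minutes leg 2 → 6:28 PM UTC.
Add 7 hours and 2 minutes layover in Cinderford → 1:30 AM UTC (Jun 30).
Add 14 hours and 10 minutes leg 3 → 3:40 PM UTC.
Add 6 hours and 28 minutes layover in San Francisco → 10:08 PM UTC.
Add 13 hours and 35 minutes leg 4 → 11:43 AM UTC (Jul 1).
Apia is UTC+13:00, so local arrival = 11:43 AM + 13:00 = 12:43 AM on Jul 2.

12:43 AM on Jul 2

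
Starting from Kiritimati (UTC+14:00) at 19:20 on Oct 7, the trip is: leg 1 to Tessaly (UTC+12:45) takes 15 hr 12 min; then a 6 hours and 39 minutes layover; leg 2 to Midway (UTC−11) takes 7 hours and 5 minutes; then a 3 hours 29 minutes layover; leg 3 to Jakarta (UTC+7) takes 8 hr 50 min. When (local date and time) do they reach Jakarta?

Convert departure to UTC: 19:20 − 14:00 = 05:20 UTC on Oct 7.
Add 15 hours 12 minutes leg 1 → 20:32 UTC.
Add 6 hours 39 minutes layover in Tessaly → 03:11 UTC (Oct 8).
Add 7 hours 5 minutes leg 2 → 10:16 UTC.
Add 3 hours and 29 minutes layover in Midway → 13:45 UTC.
Add 8 hours and 50 minutes leg 3 → 22:35 UTC.
Jakarta is UTC+7:00, so local arrival = 22:35 + 7:00 = 05:35 on Oct 9.

05:35 on October 9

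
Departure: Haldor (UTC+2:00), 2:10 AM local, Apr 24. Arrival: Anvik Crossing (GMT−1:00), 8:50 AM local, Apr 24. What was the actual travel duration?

9 hours 40 minutes

Departure in UTC: 2:10 AM − 2:00 = 12:10 AM on Apr 24.
Arrival in UTC: 8:50 AM + 1:00 = 9:50 AM on Apr 24.
Elapsed = 9:50 AM − 12:10 AM = 9 hours 40 minutes.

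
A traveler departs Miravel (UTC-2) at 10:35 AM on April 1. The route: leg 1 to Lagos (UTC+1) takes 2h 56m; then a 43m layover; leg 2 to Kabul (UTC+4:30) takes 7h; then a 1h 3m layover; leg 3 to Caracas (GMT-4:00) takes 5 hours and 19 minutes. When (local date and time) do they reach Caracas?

1:36 AM on April 2

Convert departure to UTC: 10:35 AM + 2:00 = 12:35 PM UTC on Apr 1.
Add 2 hours and 56 minutes leg 1 → 3:31 PM UTC.
Add 43 minutes layover in Lagos → 4:14 PM UTC.
Add 7 hours leg 2 → 11:14 PM UTC.
Add 1 hour 3 minutes layover in Kabul → 12:17 AM UTC (Apr 2).
Add 5 hours and 19 minutes leg 3 → 5:36 AM UTC.
Caracas is UTC−4:00, so local arrival = 5:36 AM − 4:00 = 1:36 AM on Apr 2.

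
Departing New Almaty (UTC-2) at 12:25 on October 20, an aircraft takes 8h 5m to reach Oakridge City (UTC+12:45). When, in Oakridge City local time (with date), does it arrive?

11:15 on October 21

Convert departure to UTC: 12:25 + 2:00 = 14:25 UTC on Oct 20.
Add 8 hours 5 minutes travel time → 22:30 UTC.
Oakridge City is UTC+12:45, so local arrival = 22:30 + 12:45 = 11:15 on Oct 21.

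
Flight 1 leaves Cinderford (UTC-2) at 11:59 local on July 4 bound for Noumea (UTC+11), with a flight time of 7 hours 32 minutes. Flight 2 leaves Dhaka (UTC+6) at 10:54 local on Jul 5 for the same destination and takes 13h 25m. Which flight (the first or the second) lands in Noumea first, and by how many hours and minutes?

Flight 1 in UTC: 11:59 + 2:00 = 13:59 on Jul 4.
+7 hours and 32 minutes → arrive 21:31 UTC on Jul 4.
Flight 2 in UTC: 10:54 − 6:00 = 04:54 on Jul 5.
+13 hours 25 minutes → arrive 18:19 UTC on Jul 5.
Flight 1 lands earlier by 20 hours 48 minutes.

the first, by 20 hours 48 minutes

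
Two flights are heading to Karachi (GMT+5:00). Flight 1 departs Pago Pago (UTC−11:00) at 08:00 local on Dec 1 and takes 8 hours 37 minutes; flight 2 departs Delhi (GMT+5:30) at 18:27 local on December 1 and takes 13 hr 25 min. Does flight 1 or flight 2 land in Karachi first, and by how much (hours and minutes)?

Flight 1 in UTC: 08:00 + 11:00 = 19:00 on Dec 1.
+8 hours and 37 minutes → arrive 03:37 UTC on Dec 2.
Flight 2 in UTC: 18:27 − 5:30 = 12:57 on Dec 1.
+13 hours 25 minutes → arrive 02:22 UTC on Dec 2.
Flight 2 lands earlier by 1 hour 15 minutes.

the second, by 1 hour 15 minutes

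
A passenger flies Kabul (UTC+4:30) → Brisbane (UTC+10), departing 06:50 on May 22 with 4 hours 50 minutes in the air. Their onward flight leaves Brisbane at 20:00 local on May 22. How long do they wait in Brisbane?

Convert departure to UTC: 06:50 − 4:30 = 02:20 UTC on May 22.
Add 4 hours 50 minutes flight time → 07:10 UTC.
Brisbane is UTC+10:00, so local arrival = 07:10 + 10:00 = 17:10 on May 22.
Layover = 20:00 − 17:10 = 2 hours 50 minutes.

2 hours 50 minutes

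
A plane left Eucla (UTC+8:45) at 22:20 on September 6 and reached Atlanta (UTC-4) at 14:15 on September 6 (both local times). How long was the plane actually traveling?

4 hours 40 minutes

Departure in UTC: 22:20 − 8:45 = 13:35 on Sep 6.
Arrival in UTC: 14:15 + 4:00 = 18:15 on Sep 6.
Elapsed = 18:15 − 13:35 = 4 hours 40 minutes.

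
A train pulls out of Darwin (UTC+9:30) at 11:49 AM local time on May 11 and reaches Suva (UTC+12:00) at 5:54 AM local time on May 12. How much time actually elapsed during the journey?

15 hours 35 minutes

Departure in UTC: 11:49 AM − 9:30 = 2:19 AM on May 11.
Arrival in UTC: 5:54 AM − 12:00 = 5:54 PM on May 11.
Elapsed = 5:54 PM − 2:19 AM = 15 hours 35 minutes.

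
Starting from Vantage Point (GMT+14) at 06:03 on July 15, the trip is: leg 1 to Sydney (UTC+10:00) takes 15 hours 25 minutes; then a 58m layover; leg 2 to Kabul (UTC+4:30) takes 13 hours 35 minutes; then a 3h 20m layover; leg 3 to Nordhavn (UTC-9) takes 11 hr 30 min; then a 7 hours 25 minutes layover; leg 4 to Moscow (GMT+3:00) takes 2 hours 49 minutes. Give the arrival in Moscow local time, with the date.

02:05 on July 17

Convert departure to UTC: 06:03 − 14:00 = 16:03 UTC on Jul 14.
Add 15 hours and 25 minutes leg 1 → 07:28 UTC (Jul 15).
Add 58 minutes layover in Sydney → 08:26 UTC.
Add 13 hours and 35 minutes leg 2 → 22:01 UTC.
Add 3 hours 20 minutes layover in Kabul → 01:21 UTC (Jul 16).
Add 11 hours and 30 minutes leg 3 → 12:51 UTC.
Add 7 hours 25 minutes layover in Nordhavn → 20:16 UTC.
Add 2 hours 49 minutes leg 4 → 23:05 UTC.
Moscow is UTC+3:00, so local arrival = 23:05 + 3:00 = 02:05 on Jul 17.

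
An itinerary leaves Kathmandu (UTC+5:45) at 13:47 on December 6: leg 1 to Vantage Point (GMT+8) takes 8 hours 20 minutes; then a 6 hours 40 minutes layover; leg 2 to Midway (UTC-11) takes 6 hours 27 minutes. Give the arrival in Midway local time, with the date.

18:29 on December 6

Convert departure to UTC: 13:47 − 5:45 = 08:02 UTC on Dec 6.
Add 8 hours and 20 minutes leg 1 → 16:22 UTC.
Add 6 hours 40 minutes layover in Vantage Point → 23:02 UTC.
Add 6 hours 27 minutes leg 2 → 05:29 UTC (Dec 7).
Midway is UTC−11:00, so local arrival = 05:29 − 11:00 = 18:29 on Dec 6.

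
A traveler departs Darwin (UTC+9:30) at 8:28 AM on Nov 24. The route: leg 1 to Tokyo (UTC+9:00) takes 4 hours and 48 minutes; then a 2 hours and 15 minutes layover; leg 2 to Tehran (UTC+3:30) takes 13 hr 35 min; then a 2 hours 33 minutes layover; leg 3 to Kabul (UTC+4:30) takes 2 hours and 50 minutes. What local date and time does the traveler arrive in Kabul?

5:29 AM on November 25

Convert departure to UTC: 8:28 AM − 9:30 = 10:58 PM UTC on Nov 23.
Add 4 hours and 48 minutes leg 1 → 3:46 AM UTC (Nov 24).
Add 2 hours and 15 minutes layover in Tokyo → 6:01 AM UTC.
Add 13 hours 35 minutes leg 2 → 7:36 PM UTC.
Add 2 hours and 33 minutes layover in Tehran → 10:09 PM UTC.
Add 2 hours 50 minutes leg 3 → 12:59 AM UTC (Nov 25).
Kabul is UTC+4:30, so local arrival = 12:59 AM + 4:30 = 5:29 AM on Nov 25.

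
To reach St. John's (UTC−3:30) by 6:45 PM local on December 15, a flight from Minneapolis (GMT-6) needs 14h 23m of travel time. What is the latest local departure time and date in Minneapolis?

1:52 AM on December 15

Target arrival in UTC: 6:45 PM + 3:30 = 10:15 PM on Dec 15.
Subtract 14 hours 23 minutes → departure 7:52 AM UTC on Dec 15.
Minneapolis is UTC−6:00: 7:52 AM − 6:00 = 1:52 AM on Dec 15.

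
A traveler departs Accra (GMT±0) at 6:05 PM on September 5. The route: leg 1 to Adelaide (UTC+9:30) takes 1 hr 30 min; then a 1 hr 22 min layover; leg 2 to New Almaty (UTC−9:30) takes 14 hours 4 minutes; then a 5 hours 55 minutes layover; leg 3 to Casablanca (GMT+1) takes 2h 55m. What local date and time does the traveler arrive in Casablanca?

Accra is at UTC+0, so departure is already 6:05 PM UTC on Sep 5.
Add 1 hour 30 minutes leg 1 → 7:35 PM UTC.
Add 1 hour and 22 minutes layover in Adelaide → 8:57 PM UTC.
Add 14 hours and 4 minutes leg 2 → 11:01 AM UTC (Sep 6).
Add 5 hours and 55 minutes layover in New Almaty → 4:56 PM UTC.
Add 2 hours and 55 minutes leg 3 → 7:51 PM UTC.
Casablanca is UTC+1:00, so local arrival = 7:51 PM + 1:00 = 8:51 PM on Sep 6.

8:51 PM on September 6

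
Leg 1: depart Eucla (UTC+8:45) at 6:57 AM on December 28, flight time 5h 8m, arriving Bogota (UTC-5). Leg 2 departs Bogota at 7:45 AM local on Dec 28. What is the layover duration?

Convert departure to UTC: 6:57 AM − 8:45 = 10:12 PM UTC on Dec 27.
Add 5 hours and 8 minutes flight time → 3:20 AM UTC (Dec 28).
Bogota is UTC−5:00, so local arrival = 3:20 AM − 5:00 = 10:20 PM on Dec 27.
Layover = 7:45 AM − 10:20 PM (+1 day) = 9 hours 25 minutes.

9 hours 25 minutes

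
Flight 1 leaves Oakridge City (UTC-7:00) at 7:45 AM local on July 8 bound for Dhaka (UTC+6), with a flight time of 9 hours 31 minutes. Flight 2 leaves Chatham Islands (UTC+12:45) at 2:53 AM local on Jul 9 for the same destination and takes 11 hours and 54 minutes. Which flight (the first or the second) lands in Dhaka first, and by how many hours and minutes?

Flight 1 in UTC: 7:45 AM + 7:00 = 2:45 PM on Jul 8.
+9 hours 31 minutes → arrive 12:16 AM UTC on Jul 9.
Flight 2 in UTC: 2:53 AM − 12:45 = 2:08 PM on Jul 8.
+11 hours 54 minutes → arrive 2:02 AM UTC on Jul 9.
Flight 1 lands earlier by 1 hour 46 minutes.

the first, by 1 hour 46 minutes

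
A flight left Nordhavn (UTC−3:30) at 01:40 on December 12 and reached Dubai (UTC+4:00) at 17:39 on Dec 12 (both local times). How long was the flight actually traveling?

Departure in UTC: 01:40 + 3:30 = 05:10 on Dec 12.
Arrival in UTC: 17:39 − 4:00 = 13:39 on Dec 12.
Elapsed = 13:39 − 05:10 = 8 hours 29 minutes.

8 hours 29 minutes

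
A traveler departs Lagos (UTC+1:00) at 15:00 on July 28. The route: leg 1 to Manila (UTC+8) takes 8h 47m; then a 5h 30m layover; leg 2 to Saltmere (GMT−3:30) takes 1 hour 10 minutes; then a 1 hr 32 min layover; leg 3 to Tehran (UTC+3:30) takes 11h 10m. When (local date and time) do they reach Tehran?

21:39 on Jul 29

Convert departure to UTC: 15:00 − 1:00 = 14:00 UTC on Jul 28.
Add 8 hours 47 minutes leg 1 → 22:47 UTC.
Add 5 hours and 30 minutes layover in Manila → 04:17 UTC (Jul 29).
Add 1 hour 10 minutes leg 2 → 05:27 UTC.
Add 1 hour 32 minutes layover in Saltmere → 06:59 UTC.
Add 11 hours and 10 minutes leg 3 → 18:09 UTC.
Tehran is UTC+3:30, so local arrival = 18:09 + 3:30 = 21:39 on Jul 29.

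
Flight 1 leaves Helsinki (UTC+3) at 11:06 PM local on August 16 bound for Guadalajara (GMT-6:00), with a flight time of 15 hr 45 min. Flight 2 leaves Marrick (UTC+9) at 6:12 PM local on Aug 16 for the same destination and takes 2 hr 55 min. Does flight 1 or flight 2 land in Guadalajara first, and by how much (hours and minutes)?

the second, by 23 hours 44 minutes

Flight 1 in UTC: 11:06 PM − 3:00 = 8:06 PM on Aug 16.
+15 hours 45 minutes → arrive 11:51 AM UTC on Aug 17.
Flight 2 in UTC: 6:12 PM − 9:00 = 9:12 AM on Aug 16.
+2 hours and 55 minutes → arrive 12:07 PM UTC on Aug 16.
Flight 2 lands earlier by 23 hours 44 minutes.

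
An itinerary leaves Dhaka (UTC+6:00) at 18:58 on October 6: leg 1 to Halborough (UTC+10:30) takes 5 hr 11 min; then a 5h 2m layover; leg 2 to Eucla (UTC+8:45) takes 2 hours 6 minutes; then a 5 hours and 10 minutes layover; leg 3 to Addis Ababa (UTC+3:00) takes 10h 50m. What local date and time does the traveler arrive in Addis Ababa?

Convert departure to UTC: 18:58 − 6:00 = 12:58 UTC on Oct 6.
Add 5 hours 11 minutes leg 1 → 18:09 UTC.
Add 5 hours 2 minutes layover in Halborough → 23:11 UTC.
Add 2 hours and 6 minutes leg 2 → 01:17 UTC (Oct 7).
Add 5 hours and 10 minutes layover in Eucla → 06:27 UTC.
Add 10 hours and 50 minutes leg 3 → 17:17 UTC.
Addis Ababa is UTC+3:00, so local arrival = 17:17 + 3:00 = 20:17 on Oct 7.

20:17 on Oct 7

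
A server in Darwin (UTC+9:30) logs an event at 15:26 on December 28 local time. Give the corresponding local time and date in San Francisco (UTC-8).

San Francisco is 17:30 behind Darwin.
Shift by the zone difference: 15:26 − 17:30 = 21:56 on Dec 27 in San Francisco.

21:56 on December 27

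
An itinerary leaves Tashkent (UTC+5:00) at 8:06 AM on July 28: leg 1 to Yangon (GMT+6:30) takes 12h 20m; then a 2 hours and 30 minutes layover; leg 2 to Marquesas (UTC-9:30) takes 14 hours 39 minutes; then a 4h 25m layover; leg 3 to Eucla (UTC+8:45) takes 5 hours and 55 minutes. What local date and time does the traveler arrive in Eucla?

Convert departure to UTC: 8:06 AM − 5:00 = 3:06 AM UTC on Jul 28.
Add 12 hours and 20 minutes leg 1 → 3:26 PM UTC.
Add 2 hours and 30 minutes layover in Yangon → 5:56 PM UTC.
Add 14 hours and 39 minutes leg 2 → 8:35 AM UTC (Jul 29).
Add 4 hours and 25 minutes layover in Marquesas → 1:00 PM UTC.
Add 5 hours 55 minutes leg 3 → 6:55 PM UTC.
Eucla is UTC+8:45, so local arrival = 6:55 PM + 8:45 = 3:40 AM on Jul 30.

3:40 AM on Jul 30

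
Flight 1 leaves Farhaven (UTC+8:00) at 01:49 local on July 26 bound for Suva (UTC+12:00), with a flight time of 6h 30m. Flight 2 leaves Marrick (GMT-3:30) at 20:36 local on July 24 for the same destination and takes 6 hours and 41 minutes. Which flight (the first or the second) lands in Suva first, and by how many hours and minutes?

Flight 1 in UTC: 01:49 − 8:00 = 17:49 on Jul 25.
+6 hours and 30 minutes → arrive 00:19 UTC on Jul 26.
Flight 2 in UTC: 20:36 + 3:30 = 00:06 on Jul 25.
+6 hours 41 minutes → arrive 06:47 UTC on Jul 25.
Flight 2 lands earlier by 17 hours 32 minutes.

the second, by 17 hours 32 minutes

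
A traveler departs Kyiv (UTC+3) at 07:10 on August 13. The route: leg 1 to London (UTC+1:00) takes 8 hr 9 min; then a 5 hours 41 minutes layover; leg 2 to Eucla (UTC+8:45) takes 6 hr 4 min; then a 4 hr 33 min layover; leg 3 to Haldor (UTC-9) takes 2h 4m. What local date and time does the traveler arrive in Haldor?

Convert departure to UTC: 07:10 − 3:00 = 04:10 UTC on Aug 13.
Add 8 hours and 9 minutes leg 1 → 12:19 UTC.
Add 5 hours 41 minutes layover in London → 18:00 UTC.
Add 6 hours 4 minutes leg 2 → 00:04 UTC (Aug 14).
Add 4 hours and 33 minutes layover in Eucla → 04:37 UTC.
Add 2 hours and 4 minutes leg 3 → 06:41 UTC.
Haldor is UTC−9:00, so local arrival = 06:41 − 9:00 = 21:41 on Aug 13.

21:41 on August 13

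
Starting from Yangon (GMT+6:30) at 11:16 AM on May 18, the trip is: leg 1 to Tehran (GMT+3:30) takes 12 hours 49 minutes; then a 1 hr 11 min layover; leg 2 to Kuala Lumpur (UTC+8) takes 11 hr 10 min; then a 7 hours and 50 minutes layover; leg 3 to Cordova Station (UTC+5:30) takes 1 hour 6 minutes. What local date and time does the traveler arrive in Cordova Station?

8:22 PM on May 19

Convert departure to UTC: 11:16 AM − 6:30 = 4:46 AM UTC on May 18.
Add 12 hours 49 minutes leg 1 → 5:35 PM UTC.
Add 1 hour and 11 minutes layover in Tehran → 6:46 PM UTC.
Add 11 hours and 10 minutes leg 2 → 5:56 AM UTC (May 19).
Add 7 hours 50 minutes layover in Kuala Lumpur → 1:46 PM UTC.
Add 1 hour and 6 minutes leg 3 → 2:52 PM UTC.
Cordova Station is UTC+5:30, so local arrival = 2:52 PM + 5:30 = 8:22 PM on May 19.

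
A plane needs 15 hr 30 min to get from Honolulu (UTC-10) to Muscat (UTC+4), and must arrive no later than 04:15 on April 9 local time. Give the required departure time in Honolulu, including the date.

Target arrival in UTC: 04:15 − 4:00 = 00:15 on Apr 9.
Subtract 15 hours and 30 minutes → departure 08:45 UTC on Apr 8.
Honolulu is UTC−10:00: 08:45 − 10:00 = 22:45 on Apr 7.

22:45 on April 7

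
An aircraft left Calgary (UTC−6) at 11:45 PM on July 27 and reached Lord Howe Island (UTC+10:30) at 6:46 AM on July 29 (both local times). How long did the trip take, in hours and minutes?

14 hours 31 minutes

Departure in UTC: 11:45 PM + 6:00 = 5:45 AM on Jul 28.
Arrival in UTC: 6:46 AM − 10:30 = 8:16 PM on Jul 28.
Elapsed = 8:16 PM − 5:45 AM = 14 hours 31 minutes.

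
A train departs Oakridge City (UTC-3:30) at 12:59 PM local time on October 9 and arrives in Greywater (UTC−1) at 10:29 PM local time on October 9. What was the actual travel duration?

7 hours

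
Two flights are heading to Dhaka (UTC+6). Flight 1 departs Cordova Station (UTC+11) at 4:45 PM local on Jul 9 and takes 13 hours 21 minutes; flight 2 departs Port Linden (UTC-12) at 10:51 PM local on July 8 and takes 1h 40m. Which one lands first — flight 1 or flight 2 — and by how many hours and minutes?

Flight 1 in UTC: 4:45 PM − 11:00 = 5:45 AM on Jul 9.
+13 hours 21 minutes → arrive 7:06 PM UTC on Jul 9.
Flight 2 in UTC: 10:51 PM + 12:00 = 10:51 AM on Jul 9.
+1 hour and 40 minutes → arrive 12:31 PM UTC on Jul 9.
Flight 2 lands earlier by 6 hours 35 minutes.

the second, by 6 hours 35 minutes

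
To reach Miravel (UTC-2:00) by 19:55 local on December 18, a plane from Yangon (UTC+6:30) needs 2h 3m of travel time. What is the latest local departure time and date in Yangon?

Target arrival in UTC: 19:55 + 2:00 = 21:55 on Dec 18.
Subtract 2 hours and 3 minutes → departure 19:52 UTC on Dec 18.
Yangon is UTC+6:30: 19:52 + 6:30 = 02:22 on Dec 19.

02:22 on Dec 19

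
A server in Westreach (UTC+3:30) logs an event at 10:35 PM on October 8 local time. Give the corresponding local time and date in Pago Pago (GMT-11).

8:05 AM on Oct 8

In UTC: 10:35 PM − 3:30 = 7:05 PM on Oct 8.
Pago Pago is UTC−11:00: 7:05 PM − 11:00 = 8:05 AM on Oct 8.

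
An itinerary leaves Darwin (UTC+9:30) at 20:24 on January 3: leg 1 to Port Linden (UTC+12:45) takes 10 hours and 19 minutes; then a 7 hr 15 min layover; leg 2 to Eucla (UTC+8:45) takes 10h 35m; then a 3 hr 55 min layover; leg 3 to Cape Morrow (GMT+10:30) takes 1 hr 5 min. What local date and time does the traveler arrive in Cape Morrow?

06:33 on Jan 5

Convert departure to UTC: 20:24 − 9:30 = 10:54 UTC on Jan 3.
Add 10 hours 19 minutes leg 1 → 21:13 UTC.
Add 7 hours and 15 minutes layover in Port Linden → 04:28 UTC (Jan 4).
Add 10 hours 35 minutes leg 2 → 15:03 UTC.
Add 3 hours and 55 minutes layover in Eucla → 18:58 UTC.
Add 1 hour 5 minutes leg 3 → 20:03 UTC.
Cape Morrow is UTC+10:30, so local arrival = 20:03 + 10:30 = 06:33 on Jan 5.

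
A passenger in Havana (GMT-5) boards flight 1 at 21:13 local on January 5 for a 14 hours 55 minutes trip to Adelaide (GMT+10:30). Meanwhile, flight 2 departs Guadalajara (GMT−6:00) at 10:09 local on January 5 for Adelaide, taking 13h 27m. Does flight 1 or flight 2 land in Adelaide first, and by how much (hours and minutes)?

the second, by 11 hours 32 minutes

Flight 1 in UTC: 21:13 + 5:00 = 02:13 on Jan 6.
+14 hours 55 minutes → arrive 17:08 UTC on Jan 6.
Flight 2 in UTC: 10:09 + 6:00 = 16:09 on Jan 5.
+13 hours and 27 minutes → arrive 05:36 UTC on Jan 6.
Flight 2 lands earlier by 11 hours 32 minutes.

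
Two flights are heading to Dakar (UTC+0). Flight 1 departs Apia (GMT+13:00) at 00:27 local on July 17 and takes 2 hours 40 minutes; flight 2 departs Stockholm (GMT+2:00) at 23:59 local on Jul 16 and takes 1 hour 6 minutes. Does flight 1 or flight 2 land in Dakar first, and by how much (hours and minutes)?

the first, by 8 hours 58 minutes

Flight 1 in UTC: 00:27 − 13:00 = 11:27 on Jul 16.
+2 hours and 40 minutes → arrive 14:07 UTC on Jul 16.
Flight 2 in UTC: 23:59 − 2:00 = 21:59 on Jul 16.
+1 hour 6 minutes → arrive 23:05 UTC on Jul 16.
Flight 1 lands earlier by 8 hours 58 minutes.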